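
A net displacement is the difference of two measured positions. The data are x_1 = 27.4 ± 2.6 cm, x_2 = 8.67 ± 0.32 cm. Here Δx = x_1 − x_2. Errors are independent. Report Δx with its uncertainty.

Absolute uncertainties add in quadrature for a linear combination:
  (δx_1)² = 6.76;  (δx_2)² = 0.102
δΔx = √(6.86) = 2.62 cm
Δx = 18.7 cm.

18.7 ± 2.62 cm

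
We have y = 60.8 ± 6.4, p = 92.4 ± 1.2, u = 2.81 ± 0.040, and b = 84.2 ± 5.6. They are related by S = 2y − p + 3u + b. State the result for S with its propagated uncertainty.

122 ± 14.0

Sums and differences: (δS)² = Σ (cᵢ δxᵢ)².
  (2·δy)² = 164;  (δp)² = 1.44;  (3·δu)² = 0.0144;  (δb)² = 31.4
δS = √(197) = 14.0
S = 122.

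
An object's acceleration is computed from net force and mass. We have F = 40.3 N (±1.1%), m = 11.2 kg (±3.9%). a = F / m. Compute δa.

0.146 m/s^2

Products/powers → add relative errors in quadrature, weighted by exponent:
  (1·δF/F)² = (1×0.0110)² = 0.000121;  (-1·δm/m)² = (-1×0.0390)² = 0.00152
δa/a = √(0.00164) = 0.0405
a = 3.60 m/s^2, so δa = 0.0405 × 3.60 = 0.146 m/s^2.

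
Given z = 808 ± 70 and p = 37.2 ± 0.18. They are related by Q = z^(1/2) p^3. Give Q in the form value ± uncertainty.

For a monomial Q ∝ z^(1/2), p^3, fractional errors add in quadrature:
  (½·δz/z)² = (0.5×0.0866)² = 0.00188;  (3·δp/p)² = (3×0.00484)² = 0.000211
δQ/Q = √(0.00209) = 0.0457
Q = 1.46e+06, so δQ = 0.0457 × 1.46e+06 = 66900.

(1.46 ± 0.0669) × 10^6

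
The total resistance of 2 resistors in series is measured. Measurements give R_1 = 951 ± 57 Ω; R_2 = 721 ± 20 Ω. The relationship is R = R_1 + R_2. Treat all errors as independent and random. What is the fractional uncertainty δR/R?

Sums and differences: (δR)² = Σ (cᵢ δxᵢ)².
  (δR_1)² = 3250;  (δR_2)² = 400
δR = √(3650) = 60.4 Ω
R = 1670 Ω, so δR/R = 60.4/1670 = 0.0361.

0.0361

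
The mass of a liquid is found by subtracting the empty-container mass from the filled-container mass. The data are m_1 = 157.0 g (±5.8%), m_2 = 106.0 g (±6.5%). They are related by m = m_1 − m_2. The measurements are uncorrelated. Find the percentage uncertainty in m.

For a sum/difference, combine absolute errors in quadrature:
  (δm_1)² = 82.9;  (δm_2)² = 47.5
δm = √(130) = 11.4 g
m = 51.00 g, so δm/m = 11.4/51.00 = 0.224.

22.4%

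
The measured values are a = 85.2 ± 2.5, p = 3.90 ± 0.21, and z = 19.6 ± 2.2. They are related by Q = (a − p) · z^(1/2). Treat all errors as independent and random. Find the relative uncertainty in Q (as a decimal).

Let u = a − p = 81.3. δu = √(δa² + δp²) = √(6.25 + 0.0441) = 2.51, so δu/u = 0.0309.
Q is then a monomial in u, z:
δQ/Q = √((δu/u)² + (½·δz/z)²) = √(0.000952 + 0.00315) = 0.0640

0.0640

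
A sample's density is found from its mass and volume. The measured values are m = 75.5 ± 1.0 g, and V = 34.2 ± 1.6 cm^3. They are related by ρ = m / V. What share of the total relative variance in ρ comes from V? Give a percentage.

(δρ/ρ)² = (1·δm/m)² + (-1·δV/V)²
  m term: (1×0.0132)² = 0.000175
  V term: (-1×0.0468)² = 0.00219
Total = 0.00236. Share from V = 0.00219/0.00236 = 0.926.

92.6%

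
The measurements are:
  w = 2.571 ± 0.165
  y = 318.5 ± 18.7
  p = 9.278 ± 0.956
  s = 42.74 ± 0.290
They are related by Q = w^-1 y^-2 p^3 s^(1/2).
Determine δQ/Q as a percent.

Each factor contributes (exponent × relative error)² to (δQ/Q)²:
  (-1·δw/w)² = (-1×0.0642)² = 0.00412;  (-2·δy/y)² = (-2×0.0587)² = 0.0138;  (3·δp/p)² = (3×0.103)² = 0.0956;  (½·δs/s)² = (0.5×0.00679)² = 1.15e-05
δQ/Q = √(0.113) = 0.337

33.7%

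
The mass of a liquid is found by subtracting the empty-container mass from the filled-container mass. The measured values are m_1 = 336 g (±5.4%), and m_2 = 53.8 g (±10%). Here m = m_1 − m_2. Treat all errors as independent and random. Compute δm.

18.9 g

m is a linear combination, so absolute uncertainties add in quadrature:
  (δm_1)² = 329;  (δm_2)² = 28.9
δm = √(358) = 18.9 g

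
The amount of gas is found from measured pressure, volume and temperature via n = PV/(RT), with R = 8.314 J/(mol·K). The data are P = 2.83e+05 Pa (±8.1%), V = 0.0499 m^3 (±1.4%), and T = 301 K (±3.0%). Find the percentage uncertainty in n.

Each factor contributes (exponent × relative error)² to (δn/n)²:
  (1·δP/P)² = (1×0.0810)² = 0.00656;  (1·δV/V)² = (1×0.0140)² = 0.000196;  (-1·δT/T)² = (-1×0.0300)² = 0.000900
δn/n = √(0.00766) = 0.0875

8.75%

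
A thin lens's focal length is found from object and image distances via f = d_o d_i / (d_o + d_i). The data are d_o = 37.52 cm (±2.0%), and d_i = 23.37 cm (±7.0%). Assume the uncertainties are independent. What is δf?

0.631 cm

∂f/∂d_o = (d_i/(d_o+d_i))² = 0.147;  ∂f/∂d_i = (d_o/(d_o+d_i))² = 0.380
δf = √((∂f/∂d_o · δd_o)² + (∂f/∂d_i · δd_i)²) = √(0.0122 + 0.386) = 0.631 cm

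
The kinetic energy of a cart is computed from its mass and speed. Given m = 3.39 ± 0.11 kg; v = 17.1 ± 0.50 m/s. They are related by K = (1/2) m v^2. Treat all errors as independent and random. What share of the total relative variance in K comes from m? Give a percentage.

(δK/K)² = (1·δm/m)² + (2·δv/v)²
  m term: (1×0.0324)² = 0.00105
  v term: (2×0.0292)² = 0.00342
Total = 0.00447. Share from m = 0.00105/0.00447 = 0.235.

23.5%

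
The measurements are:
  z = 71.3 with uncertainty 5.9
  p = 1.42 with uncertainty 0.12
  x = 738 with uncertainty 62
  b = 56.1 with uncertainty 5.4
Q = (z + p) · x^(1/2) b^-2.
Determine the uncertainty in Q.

Let u = z + p = 72.7. δu = √(δz² + δp²) = √(34.8 + 0.0144) = 5.90, so δu/u = 0.0811.
Q is then a monomial in u, x, b:
δQ/Q = √((δu/u)² + (½·δx/x)² + (-2·δb/b)²) = √(0.00659 + 0.00176 + 0.0371) = 0.213
Q = 0.628, so δQ = 0.213 × 0.628 = 0.134.

0.134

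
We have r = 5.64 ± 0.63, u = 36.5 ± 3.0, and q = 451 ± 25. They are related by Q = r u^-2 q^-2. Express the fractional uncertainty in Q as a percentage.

Since Q is a product/quotient, work with relative uncertainties:
  (1·δr/r)² = (1×0.112)² = 0.0125;  (-2·δu/u)² = (-2×0.0822)² = 0.0270;  (-2·δq/q)² = (-2×0.0554)² = 0.0123
δQ/Q = √(0.0518) = 0.228

22.8%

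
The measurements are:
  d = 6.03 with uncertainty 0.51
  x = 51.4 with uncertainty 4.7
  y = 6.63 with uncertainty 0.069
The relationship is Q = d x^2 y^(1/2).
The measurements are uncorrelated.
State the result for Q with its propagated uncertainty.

41000 ± 8270

Q is a product of powers, so relative uncertainties combine in quadrature:
  (1·δd/d)² = (1×0.0846)² = 0.00715;  (2·δx/x)² = (2×0.0914)² = 0.0334;  (½·δy/y)² = (0.5×0.0104)² = 2.71e-05
δQ/Q = √(0.0406) = 0.202
Q = 41000, so δQ = 0.202 × 41000 = 8270.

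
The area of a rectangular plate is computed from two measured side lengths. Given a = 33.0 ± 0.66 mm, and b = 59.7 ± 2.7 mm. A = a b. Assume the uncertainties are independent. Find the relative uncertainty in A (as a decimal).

Since A is a product/quotient, work with relative uncertainties:
  (1·δa/a)² = (1×0.0200)² = 0.000400;  (1·δb/b)² = (1×0.0452)² = 0.00205
δA/A = √(0.00245) = 0.0495

0.0495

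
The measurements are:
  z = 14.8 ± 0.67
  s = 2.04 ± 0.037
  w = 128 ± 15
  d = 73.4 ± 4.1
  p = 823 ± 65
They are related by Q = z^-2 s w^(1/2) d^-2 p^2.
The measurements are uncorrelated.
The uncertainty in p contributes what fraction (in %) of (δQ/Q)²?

(δQ/Q)² = (-2·δz/z)² + (1·δs/s)² + (½·δw/w)² + (-2·δd/d)² + (2·δp/p)²
  z term: (-2×0.0453)² = 0.00820
  s term: (1×0.0181)² = 0.000329
  w term: (0.5×0.117)² = 0.00343
  d term: (-2×0.0559)² = 0.0125
  p term: (2×0.0790)² = 0.0250
Total = 0.0494. Share from p = 0.0250/0.0494 = 0.505.

50.5%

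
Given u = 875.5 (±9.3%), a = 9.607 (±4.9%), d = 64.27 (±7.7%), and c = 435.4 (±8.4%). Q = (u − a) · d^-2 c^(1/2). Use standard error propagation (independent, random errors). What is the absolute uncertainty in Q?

Let w = u − a = 865.9. δw = √(δu² + δa²) = √(6630 + 0.222) = 81.4, so δw/w = 0.0940.
Q is then a monomial in w, d, c:
δQ/Q = √((δw/w)² + (-2·δd/d)² + (½·δc/c)²) = √(0.00884 + 0.0237 + 0.00176) = 0.185
Q = 4.374, so δQ = 0.185 × 4.374 = 0.810.

0.810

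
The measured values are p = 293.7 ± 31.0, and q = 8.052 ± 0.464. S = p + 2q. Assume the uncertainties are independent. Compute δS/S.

0.100

Each term contributes (cᵢ δxᵢ)² to (δS)²:
  (δp)² = 961;  (2·δq)² = 0.861
δS = √(962) = 31.0
S = 309.8, so δS/S = 31.0/309.8 = 0.100.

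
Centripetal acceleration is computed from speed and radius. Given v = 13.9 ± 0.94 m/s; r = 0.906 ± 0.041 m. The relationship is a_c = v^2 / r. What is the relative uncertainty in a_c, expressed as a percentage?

Products/powers → add relative errors in quadrature, weighted by exponent:
  (2·δv/v)² = (2×0.0676)² = 0.0183;  (-1·δr/r)² = (-1×0.0453)² = 0.00205
δa_c/a_c = √(0.0203) = 0.143

14.3%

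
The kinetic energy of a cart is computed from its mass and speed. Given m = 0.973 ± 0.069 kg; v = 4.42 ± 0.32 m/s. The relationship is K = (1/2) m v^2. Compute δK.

Since K is a product/quotient, work with relative uncertainties:
  (1·δm/m)² = (1×0.0709)² = 0.00503;  (2·δv/v)² = (2×0.0724)² = 0.0210
δK/K = √(0.0260) = 0.161
K = 9.50 J, so δK = 0.161 × 9.50 = 1.53 J.

1.53 J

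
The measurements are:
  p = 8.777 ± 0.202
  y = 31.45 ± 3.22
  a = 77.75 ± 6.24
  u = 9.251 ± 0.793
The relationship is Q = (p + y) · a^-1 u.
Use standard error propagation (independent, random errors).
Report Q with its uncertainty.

4.786 ± 0.681

Let w = p + y = 40.23. δw = √(δp² + δy²) = √(0.0408 + 10.4) = 3.23, so δw/w = 0.0802.
Q is then a monomial in w, a, u:
δQ/Q = √((δw/w)² + (-1·δa/a)² + (1·δu/u)²) = √(0.00643 + 0.00644 + 0.00735) = 0.142
Q = 4.786, so δQ = 0.142 × 4.786 = 0.681.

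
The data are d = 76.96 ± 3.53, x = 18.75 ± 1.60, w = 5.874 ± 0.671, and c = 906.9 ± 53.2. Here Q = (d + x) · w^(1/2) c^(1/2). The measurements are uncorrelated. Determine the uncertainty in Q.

Let u = d + x = 95.71. δu = √(δd² + δx²) = √(12.5 + 2.56) = 3.88, so δu/u = 0.0405.
Q is then a monomial in u, w, c:
δQ/Q = √((δu/u)² + (½·δw/w)² + (½·δc/c)²) = √(0.00164 + 0.00326 + 0.000860) = 0.0759
Q = 6986, so δQ = 0.0759 × 6986 = 530.

530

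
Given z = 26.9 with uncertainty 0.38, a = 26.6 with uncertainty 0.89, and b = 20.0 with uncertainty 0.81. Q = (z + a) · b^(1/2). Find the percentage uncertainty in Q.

Let u = z + a = 53.5. δu = √(δz² + δa²) = √(0.144 + 0.792) = 0.968, so δu/u = 0.0181.
Q is then a monomial in u, b:
δQ/Q = √((δu/u)² + (½·δb/b)²) = √(0.000327 + 0.000410) = 0.0272

2.72%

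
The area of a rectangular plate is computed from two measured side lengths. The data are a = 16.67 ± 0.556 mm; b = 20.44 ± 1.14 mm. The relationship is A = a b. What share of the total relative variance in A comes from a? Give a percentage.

26.3%

(δA/A)² = (1·δa/a)² + (1·δb/b)²
  a term: (1×0.0334)² = 0.00111
  b term: (1×0.0558)² = 0.00311
Total = 0.00422. Share from a = 0.00111/0.00422 = 0.263.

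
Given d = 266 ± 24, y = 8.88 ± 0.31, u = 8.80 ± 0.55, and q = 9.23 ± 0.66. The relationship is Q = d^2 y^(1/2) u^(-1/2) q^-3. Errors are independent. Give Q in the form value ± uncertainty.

Products/powers → add relative errors in quadrature, weighted by exponent:
  (2·δd/d)² = (2×0.0902)² = 0.0326;  (½·δy/y)² = (0.5×0.0349)² = 0.000305;  (−½·δu/u)² = (-0.5×0.0625)² = 0.000977;  (-3·δq/q)² = (-3×0.0715)² = 0.0460
δQ/Q = √(0.0799) = 0.283
Q = 90.4, so δQ = 0.283 × 90.4 = 25.5.

90.4 ± 25.5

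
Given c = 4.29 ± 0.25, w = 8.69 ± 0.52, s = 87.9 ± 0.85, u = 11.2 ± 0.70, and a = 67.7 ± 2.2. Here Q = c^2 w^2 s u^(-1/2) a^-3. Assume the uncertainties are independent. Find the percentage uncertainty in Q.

19.6%

Since Q is a product/quotient, work with relative uncertainties:
  (2·δc/c)² = (2×0.0583)² = 0.0136;  (2·δw/w)² = (2×0.0598)² = 0.0143;  (1·δs/s)² = (1×0.00967)² = 9.35e-05;  (−½·δu/u)² = (-0.5×0.0625)² = 0.000977;  (-3·δa/a)² = (-3×0.0325)² = 0.00950
δQ/Q = √(0.0385) = 0.196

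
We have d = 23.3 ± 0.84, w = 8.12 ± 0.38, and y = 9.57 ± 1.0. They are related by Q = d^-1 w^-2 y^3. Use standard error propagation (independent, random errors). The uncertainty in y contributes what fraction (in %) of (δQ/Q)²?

90.7%

(δQ/Q)² = (-1·δd/d)² + (-2·δw/w)² + (3·δy/y)²
  d term: (-1×0.0361)² = 0.00130
  w term: (-2×0.0468)² = 0.00876
  y term: (3×0.104)² = 0.0983
Total = 0.108. Share from y = 0.0983/0.108 = 0.907.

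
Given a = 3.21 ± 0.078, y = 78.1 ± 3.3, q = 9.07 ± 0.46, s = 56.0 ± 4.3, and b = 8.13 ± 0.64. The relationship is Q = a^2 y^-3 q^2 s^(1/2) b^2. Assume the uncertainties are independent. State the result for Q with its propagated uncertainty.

Q is a product of powers, so relative uncertainties combine in quadrature:
  (2·δa/a)² = (2×0.0243)² = 0.00236;  (-3·δy/y)² = (-3×0.0423)² = 0.0161;  (2·δq/q)² = (2×0.0507)² = 0.0103;  (½·δs/s)² = (0.5×0.0768)² = 0.00147;  (2·δb/b)² = (2×0.0787)² = 0.0248
δQ/Q = √(0.0550) = 0.234
Q = 0.880, so δQ = 0.234 × 0.880 = 0.206.

0.880 ± 0.206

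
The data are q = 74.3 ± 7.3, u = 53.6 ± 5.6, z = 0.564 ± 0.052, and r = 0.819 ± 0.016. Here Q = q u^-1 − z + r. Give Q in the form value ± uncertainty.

1.64 ± 0.206

Let p = q·u^-1 = 1.39. δp/p = √((1·δq/q)² + (-1·δu/u)²) = √(0.00965 + 0.0109) = 0.143, so δp = 0.199.
Q = p − z + r: δQ = √(δp² + δz² + δr²) = √(0.0395 + 0.00270 + 0.000256) = 0.206
Q = 1.64.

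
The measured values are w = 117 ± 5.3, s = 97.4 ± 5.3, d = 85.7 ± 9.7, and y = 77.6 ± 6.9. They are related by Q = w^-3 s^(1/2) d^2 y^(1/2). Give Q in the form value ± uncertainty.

0.399 ± 0.107

Each factor contributes (exponent × relative error)² to (δQ/Q)²:
  (-3·δw/w)² = (-3×0.0453)² = 0.0185;  (½·δs/s)² = (0.5×0.0544)² = 0.000740;  (2·δd/d)² = (2×0.113)² = 0.0512;  (½·δy/y)² = (0.5×0.0889)² = 0.00198
δQ/Q = √(0.0724) = 0.269
Q = 0.399, so δQ = 0.269 × 0.399 = 0.107.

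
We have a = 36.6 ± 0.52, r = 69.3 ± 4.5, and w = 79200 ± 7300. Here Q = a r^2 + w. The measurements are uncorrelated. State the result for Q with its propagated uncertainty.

(2.55 ± 0.241) × 10^5

Let p = a·r^2 = 1.76e+05. δp/p = √((1·δa/a)² + (2·δr/r)²) = √(0.000202 + 0.0169) = 0.131, so δp = 23000.
Q = p + w: δQ = √(δp² + δw²) = √(5.27e+08 + 5.33e+07) = 24100
Q = 2.55e+05.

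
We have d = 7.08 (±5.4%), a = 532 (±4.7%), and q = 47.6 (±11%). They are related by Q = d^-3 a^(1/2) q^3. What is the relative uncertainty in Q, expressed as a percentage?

36.8%

Relative error in a monomial: (δQ/Q)² = Σ (nᵢ · δxᵢ/xᵢ)².
  (-3·δd/d)² = (-3×0.0540)² = 0.0262;  (½·δa/a)² = (0.5×0.0470)² = 0.000552;  (3·δq/q)² = (3×0.110)² = 0.109
δQ/Q = √(0.136) = 0.368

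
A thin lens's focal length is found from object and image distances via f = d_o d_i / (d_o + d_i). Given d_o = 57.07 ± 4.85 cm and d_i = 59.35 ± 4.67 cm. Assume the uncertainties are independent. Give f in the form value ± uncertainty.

∂f/∂d_o = (d_i/(d_o+d_i))² = 0.260;  ∂f/∂d_i = (d_o/(d_o+d_i))² = 0.240
δf = √((∂f/∂d_o · δd_o)² + (∂f/∂d_i · δd_i)²) = √(1.59 + 1.26) = 1.69 cm
f = 29.09 cm.

29.09 ± 1.69 cm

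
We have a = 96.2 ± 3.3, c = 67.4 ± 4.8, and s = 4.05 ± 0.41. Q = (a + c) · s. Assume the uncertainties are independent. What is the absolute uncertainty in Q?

Let u = a + c = 164. δu = √(δa² + δc²) = √(10.9 + 23.0) = 5.82, so δu/u = 0.0356.
Q is then a monomial in u, s:
δQ/Q = √((δu/u)² + (1·δs/s)²) = √(0.00127 + 0.0102) = 0.107
Q = 663, so δQ = 0.107 × 663 = 71.1.

71.1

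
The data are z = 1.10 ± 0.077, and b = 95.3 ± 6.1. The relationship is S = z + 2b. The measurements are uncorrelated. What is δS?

Each term contributes (cᵢ δxᵢ)² to (δS)²:
  (δz)² = 0.00593;  (2·δb)² = 149
δS = √(149) = 12.2

12.2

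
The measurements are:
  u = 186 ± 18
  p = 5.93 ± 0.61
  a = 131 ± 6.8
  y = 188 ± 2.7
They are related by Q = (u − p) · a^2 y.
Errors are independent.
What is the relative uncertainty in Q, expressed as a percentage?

14.5%

Let w = u − p = 180. δw = √(δu² + δp²) = √(324 + 0.372) = 18.0, so δw/w = 0.100.
Q is then a monomial in w, a, y:
δQ/Q = √((δw/w)² + (2·δa/a)² + (1·δy/y)²) = √(0.0100 + 0.0108 + 0.000206) = 0.145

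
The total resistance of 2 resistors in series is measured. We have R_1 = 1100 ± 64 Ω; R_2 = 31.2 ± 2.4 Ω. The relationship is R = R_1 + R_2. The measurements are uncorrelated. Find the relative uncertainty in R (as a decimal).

0.0566

Sums and differences: (δR)² = Σ (cᵢ δxᵢ)².
  (δR_1)² = 4100;  (δR_2)² = 5.76
δR = √(4100) = 64.0 Ω
R = 1130 Ω, so δR/R = 64.0/1130 = 0.0566.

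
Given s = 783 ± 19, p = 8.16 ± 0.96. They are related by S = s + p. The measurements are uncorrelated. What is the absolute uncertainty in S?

19.0

Each term contributes (cᵢ δxᵢ)² to (δS)²:
  (δs)² = 361;  (δp)² = 0.922
δS = √(362) = 19.0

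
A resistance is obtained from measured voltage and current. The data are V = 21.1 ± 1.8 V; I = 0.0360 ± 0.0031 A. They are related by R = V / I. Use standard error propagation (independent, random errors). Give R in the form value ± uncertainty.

R is a product of powers, so relative uncertainties combine in quadrature:
  (1·δV/V)² = (1×0.0853)² = 0.00728;  (-1·δI/I)² = (-1×0.0861)² = 0.00742
δR/R = √(0.0147) = 0.121
R = 586 Ω, so δR = 0.121 × 586 = 71.0 Ω.

586 ± 71.0 Ω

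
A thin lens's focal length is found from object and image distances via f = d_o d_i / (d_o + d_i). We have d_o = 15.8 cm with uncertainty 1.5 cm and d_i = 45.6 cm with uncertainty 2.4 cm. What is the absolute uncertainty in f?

∂f/∂d_o = (d_i/(d_o+d_i))² = 0.552;  ∂f/∂d_i = (d_o/(d_o+d_i))² = 0.0662
δf = √((∂f/∂d_o · δd_o)² + (∂f/∂d_i · δd_i)²) = √(0.684 + 0.0253) = 0.842 cm

0.842 cm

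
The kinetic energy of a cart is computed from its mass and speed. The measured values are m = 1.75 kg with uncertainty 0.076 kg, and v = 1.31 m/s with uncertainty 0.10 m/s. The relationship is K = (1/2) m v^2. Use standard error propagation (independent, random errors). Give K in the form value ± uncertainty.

K is a product of powers, so relative uncertainties combine in quadrature:
  (1·δm/m)² = (1×0.0434)² = 0.00189;  (2·δv/v)² = (2×0.0763)² = 0.0233
δK/K = √(0.0252) = 0.159
K = 1.50 J, so δK = 0.159 × 1.50 = 0.238 J.

1.50 ± 0.238 J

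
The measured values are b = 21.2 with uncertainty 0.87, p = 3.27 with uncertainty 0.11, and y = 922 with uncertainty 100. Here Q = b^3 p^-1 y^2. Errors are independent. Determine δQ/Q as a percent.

For a monomial Q ∝ b^3, p^-1, y^2, fractional errors add in quadrature:
  (3·δb/b)² = (3×0.0410)² = 0.0152;  (-1·δp/p)² = (-1×0.0336)² = 0.00113;  (2·δy/y)² = (2×0.108)² = 0.0471
δQ/Q = √(0.0633) = 0.252

25.2%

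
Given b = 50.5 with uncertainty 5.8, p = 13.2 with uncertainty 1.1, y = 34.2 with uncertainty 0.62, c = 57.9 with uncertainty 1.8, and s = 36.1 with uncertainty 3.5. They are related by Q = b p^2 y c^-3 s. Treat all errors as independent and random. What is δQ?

Each factor contributes (exponent × relative error)² to (δQ/Q)²:
  (1·δb/b)² = (1×0.115)² = 0.0132;  (2·δp/p)² = (2×0.0833)² = 0.0278;  (1·δy/y)² = (1×0.0181)² = 0.000329;  (-3·δc/c)² = (-3×0.0311)² = 0.00870;  (1·δs/s)² = (1×0.0970)² = 0.00940
δQ/Q = √(0.0594) = 0.244
Q = 56.0, so δQ = 0.244 × 56.0 = 13.6.

13.6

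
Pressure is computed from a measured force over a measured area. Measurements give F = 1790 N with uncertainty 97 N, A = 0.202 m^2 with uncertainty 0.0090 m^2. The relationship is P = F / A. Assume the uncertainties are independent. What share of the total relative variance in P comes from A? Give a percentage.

(δP/P)² = (1·δF/F)² + (-1·δA/A)²
  F term: (1×0.0542)² = 0.00294
  A term: (-1×0.0446)² = 0.00199
Total = 0.00492. Share from A = 0.00199/0.00492 = 0.403.

40.3%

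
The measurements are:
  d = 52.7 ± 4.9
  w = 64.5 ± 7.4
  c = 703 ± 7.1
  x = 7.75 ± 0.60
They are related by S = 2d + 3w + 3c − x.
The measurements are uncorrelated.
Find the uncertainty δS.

Each term contributes (cᵢ δxᵢ)² to (δS)²:
  (2·δd)² = 96.0;  (3·δw)² = 493;  (3·δc)² = 454;  (δx)² = 0.360
δS = √(1040) = 32.3

32.3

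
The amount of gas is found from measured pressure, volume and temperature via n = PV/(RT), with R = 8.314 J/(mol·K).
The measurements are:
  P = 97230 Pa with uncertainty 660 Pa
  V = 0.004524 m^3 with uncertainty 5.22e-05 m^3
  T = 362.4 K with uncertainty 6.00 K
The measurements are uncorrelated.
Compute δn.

Since n is a product/quotient, work with relative uncertainties:
  (1·δP/P)² = (1×0.00679)² = 4.61e-05;  (1·δV/V)² = (1×0.0115)² = 0.000133;  (-1·δT/T)² = (-1×0.0166)² = 0.000274
δn/n = √(0.000453) = 0.0213
n = 0.1460 mol, so δn = 0.0213 × 0.1460 = 0.00311 mol.

0.00311 mol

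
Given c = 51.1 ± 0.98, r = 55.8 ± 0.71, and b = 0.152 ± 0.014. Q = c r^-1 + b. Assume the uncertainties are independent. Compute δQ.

0.0253

Let p = c·r^-1 = 0.916. δp/p = √((1·δc/c)² + (-1·δr/r)²) = √(0.000368 + 0.000162) = 0.0230, so δp = 0.0211.
Q = p + b: δQ = √(δp² + δb²) = √(0.000444 + 0.000196) = 0.0253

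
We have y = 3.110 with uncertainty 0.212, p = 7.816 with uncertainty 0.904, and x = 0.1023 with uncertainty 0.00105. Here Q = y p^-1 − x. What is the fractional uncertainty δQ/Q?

0.181

Let w = y·p^-1 = 0.3979. δw/w = √((1·δy/y)² + (-1·δp/p)²) = √(0.00465 + 0.0134) = 0.134, so δw = 0.0534.
Q = w − x: δQ = √(δw² + δx²) = √(0.00285 + 1.1e-06) = 0.0534
Q = 0.2956, so δQ/Q = 0.0534/0.2956 = 0.181.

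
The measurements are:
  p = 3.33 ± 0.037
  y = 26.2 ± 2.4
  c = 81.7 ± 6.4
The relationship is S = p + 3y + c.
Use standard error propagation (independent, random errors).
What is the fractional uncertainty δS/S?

0.0589

Each term contributes (cᵢ δxᵢ)² to (δS)²:
  (δp)² = 0.00137;  (3·δy)² = 51.8;  (δc)² = 41.0
δS = √(92.8) = 9.63
S = 164, so δS/S = 9.63/164 = 0.0589.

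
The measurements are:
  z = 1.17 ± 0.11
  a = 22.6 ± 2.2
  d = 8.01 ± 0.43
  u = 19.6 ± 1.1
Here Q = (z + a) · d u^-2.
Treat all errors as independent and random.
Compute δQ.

0.0769

Let w = z + a = 23.8. δw = √(δz² + δa²) = √(0.0121 + 4.84) = 2.20, so δw/w = 0.0927.
Q is then a monomial in w, d, u:
δQ/Q = √((δw/w)² + (1·δd/d)² + (-2·δu/u)²) = √(0.00859 + 0.00288 + 0.0126) = 0.155
Q = 0.496, so δQ = 0.155 × 0.496 = 0.0769.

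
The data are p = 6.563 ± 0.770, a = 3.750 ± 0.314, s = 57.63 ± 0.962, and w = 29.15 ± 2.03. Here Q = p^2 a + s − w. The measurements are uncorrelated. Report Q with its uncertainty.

190.0 ± 40.3

Let h = p^2·a = 161.5. δh/h = √((2·δp/p)² + (1·δa/a)²) = √(0.0551 + 0.00701) = 0.249, so δh = 40.2.
Q = h + s − w: δQ = √(δh² + δs² + δw²) = √(1620 + 0.925 + 4.12) = 40.3
Q = 190.0.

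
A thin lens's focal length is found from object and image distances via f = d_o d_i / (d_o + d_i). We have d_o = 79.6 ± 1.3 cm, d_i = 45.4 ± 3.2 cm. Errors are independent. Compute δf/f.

0.0453

∂f/∂d_o = (d_i/(d_o+d_i))² = 0.132;  ∂f/∂d_i = (d_o/(d_o+d_i))² = 0.406
δf = √((∂f/∂d_o · δd_o)² + (∂f/∂d_i · δd_i)²) = √(0.0294 + 1.68) = 1.31 cm
f = 28.9 cm, so δf/f = 1.31/28.9 = 0.0453.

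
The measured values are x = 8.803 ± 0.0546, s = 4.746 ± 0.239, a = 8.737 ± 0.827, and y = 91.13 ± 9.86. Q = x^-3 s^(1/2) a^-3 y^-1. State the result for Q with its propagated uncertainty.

Each factor contributes (exponent × relative error)² to (δQ/Q)²:
  (-3·δx/x)² = (-3×0.00620)² = 0.000346;  (½·δs/s)² = (0.5×0.0504)² = 0.000634;  (-3·δa/a)² = (-3×0.0947)² = 0.0806;  (-1·δy/y)² = (-1×0.108)² = 0.0117
δQ/Q = √(0.0933) = 0.305
Q = 5.254e-08, so δQ = 0.305 × 5.254e-08 = 1.61e-08.

(5.254 ± 1.61) × 10^-8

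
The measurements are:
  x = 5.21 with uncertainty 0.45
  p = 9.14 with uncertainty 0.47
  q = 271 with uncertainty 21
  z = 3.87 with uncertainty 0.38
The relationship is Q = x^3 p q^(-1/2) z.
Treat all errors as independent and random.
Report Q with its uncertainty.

304 ± 86.4

Each factor contributes (exponent × relative error)² to (δQ/Q)²:
  (3·δx/x)² = (3×0.0864)² = 0.0671;  (1·δp/p)² = (1×0.0514)² = 0.00264;  (−½·δq/q)² = (-0.5×0.0775)² = 0.00150;  (1·δz/z)² = (1×0.0982)² = 0.00964
δQ/Q = √(0.0809) = 0.284
Q = 304, so δQ = 0.284 × 304 = 86.4.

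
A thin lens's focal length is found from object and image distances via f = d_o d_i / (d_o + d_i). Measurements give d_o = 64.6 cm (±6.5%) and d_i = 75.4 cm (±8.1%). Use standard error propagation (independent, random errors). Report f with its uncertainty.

34.8 ± 1.78 cm

∂f/∂d_o = (d_i/(d_o+d_i))² = 0.290;  ∂f/∂d_i = (d_o/(d_o+d_i))² = 0.213
δf = √((∂f/∂d_o · δd_o)² + (∂f/∂d_i · δd_i)²) = √(1.48 + 1.69) = 1.78 cm
f = 34.8 cm.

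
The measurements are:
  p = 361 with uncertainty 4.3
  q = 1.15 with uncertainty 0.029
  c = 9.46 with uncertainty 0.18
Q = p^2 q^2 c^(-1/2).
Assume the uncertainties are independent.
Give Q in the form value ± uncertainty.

Q is a product of powers, so relative uncertainties combine in quadrature:
  (2·δp/p)² = (2×0.0119)² = 0.000568;  (2·δq/q)² = (2×0.0252)² = 0.00254;  (−½·δc/c)² = (-0.5×0.0190)² = 9.05e-05
δQ/Q = √(0.00320) = 0.0566
Q = 56000, so δQ = 0.0566 × 56000 = 3170.

56000 ± 3170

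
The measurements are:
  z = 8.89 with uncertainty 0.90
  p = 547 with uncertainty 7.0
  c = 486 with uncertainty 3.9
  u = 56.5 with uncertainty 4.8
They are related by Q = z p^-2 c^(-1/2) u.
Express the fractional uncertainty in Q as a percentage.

13.5%

Relative error in a monomial: (δQ/Q)² = Σ (nᵢ · δxᵢ/xᵢ)².
  (1·δz/z)² = (1×0.101)² = 0.0102;  (-2·δp/p)² = (-2×0.0128)² = 0.000655;  (−½·δc/c)² = (-0.5×0.00802)² = 1.61e-05;  (1·δu/u)² = (1×0.0850)² = 0.00722
δQ/Q = √(0.0181) = 0.135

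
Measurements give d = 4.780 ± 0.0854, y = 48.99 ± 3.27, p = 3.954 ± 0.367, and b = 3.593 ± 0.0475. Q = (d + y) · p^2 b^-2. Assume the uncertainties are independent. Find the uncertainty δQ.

Let u = d + y = 53.77. δu = √(δd² + δy²) = √(0.00729 + 10.7) = 3.27, so δu/u = 0.0608.
Q is then a monomial in u, p, b:
δQ/Q = √((δu/u)² + (2·δp/p)² + (-2·δb/b)²) = √(0.00370 + 0.0345 + 0.000699) = 0.197
Q = 65.12, so δQ = 0.197 × 65.12 = 12.8.

12.8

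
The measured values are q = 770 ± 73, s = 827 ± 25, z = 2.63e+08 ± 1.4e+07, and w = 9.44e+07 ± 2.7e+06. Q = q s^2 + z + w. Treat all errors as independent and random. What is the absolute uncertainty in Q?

Let p = q·s^2 = 5.27e+08. δp/p = √((1·δq/q)² + (2·δs/s)²) = √(0.00899 + 0.00366) = 0.112, so δp = 5.92e+07.
Q = p + z + w: δQ = √(δp² + δz² + δw²) = √(3.51e+15 + 1.96e+14 + 7.29e+12) = 6.09e+07

6.09e+07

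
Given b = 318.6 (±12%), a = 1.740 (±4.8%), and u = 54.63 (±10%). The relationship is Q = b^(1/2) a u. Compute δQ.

214

Q is a product of powers, so relative uncertainties combine in quadrature:
  (½·δb/b)² = (0.5×0.120)² = 0.00360;  (1·δa/a)² = (1×0.0480)² = 0.00230;  (1·δu/u)² = (1×0.100)² = 0.0100
δQ/Q = √(0.0159) = 0.126
Q = 1697, so δQ = 0.126 × 1697 = 214.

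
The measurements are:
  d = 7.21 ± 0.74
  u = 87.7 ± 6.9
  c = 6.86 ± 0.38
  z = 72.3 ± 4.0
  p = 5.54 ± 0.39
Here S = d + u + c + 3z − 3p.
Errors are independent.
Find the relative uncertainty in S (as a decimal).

0.0461

Each term contributes (cᵢ δxᵢ)² to (δS)²:
  (δd)² = 0.548;  (δu)² = 47.6;  (δc)² = 0.144;  (3·δz)² = 144;  (3·δp)² = 1.37
δS = √(194) = 13.9
S = 302, so δS/S = 13.9/302 = 0.0461.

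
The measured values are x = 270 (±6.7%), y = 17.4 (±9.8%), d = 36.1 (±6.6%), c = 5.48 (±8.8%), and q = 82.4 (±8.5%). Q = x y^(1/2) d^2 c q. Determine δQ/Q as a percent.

19.8%

Relative error in a monomial: (δQ/Q)² = Σ (nᵢ · δxᵢ/xᵢ)².
  (1·δx/x)² = (1×0.0670)² = 0.00449;  (½·δy/y)² = (0.5×0.0980)² = 0.00240;  (2·δd/d)² = (2×0.0660)² = 0.0174;  (1·δc/c)² = (1×0.0880)² = 0.00774;  (1·δq/q)² = (1×0.0850)² = 0.00723
δQ/Q = √(0.0393) = 0.198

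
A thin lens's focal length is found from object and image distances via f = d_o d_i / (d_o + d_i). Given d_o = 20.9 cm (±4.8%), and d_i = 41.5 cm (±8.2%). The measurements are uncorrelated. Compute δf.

∂f/∂d_o = (d_i/(d_o+d_i))² = 0.442;  ∂f/∂d_i = (d_o/(d_o+d_i))² = 0.112
δf = √((∂f/∂d_o · δd_o)² + (∂f/∂d_i · δd_i)²) = √(0.197 + 0.146) = 0.585 cm

0.585 cm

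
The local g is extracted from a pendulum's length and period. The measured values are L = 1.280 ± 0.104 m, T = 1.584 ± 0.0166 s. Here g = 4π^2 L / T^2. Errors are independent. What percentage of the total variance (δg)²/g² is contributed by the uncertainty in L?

(δg/g)² = (1·δL/L)² + (-2·δT/T)²
  L term: (1×0.0812)² = 0.00660
  T term: (-2×0.0105)² = 0.000439
Total = 0.00704. Share from L = 0.00660/0.00704 = 0.938.

93.8%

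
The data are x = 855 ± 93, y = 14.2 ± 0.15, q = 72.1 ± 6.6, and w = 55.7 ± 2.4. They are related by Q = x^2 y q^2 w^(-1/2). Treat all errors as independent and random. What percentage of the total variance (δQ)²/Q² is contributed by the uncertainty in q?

41.2%

(δQ/Q)² = (2·δx/x)² + (1·δy/y)² + (2·δq/q)² + (−½·δw/w)²
  x term: (2×0.109)² = 0.0473
  y term: (1×0.0106)² = 0.000112
  q term: (2×0.0915)² = 0.0335
  w term: (-0.5×0.0431)² = 0.000464
Total = 0.0814. Share from q = 0.0335/0.0814 = 0.412.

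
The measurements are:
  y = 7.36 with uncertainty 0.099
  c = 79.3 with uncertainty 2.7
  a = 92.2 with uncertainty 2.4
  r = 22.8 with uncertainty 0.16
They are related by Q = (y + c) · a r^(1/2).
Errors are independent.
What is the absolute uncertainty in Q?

Let u = y + c = 86.7. δu = √(δy² + δc²) = √(0.00980 + 7.29) = 2.70, so δu/u = 0.0312.
Q is then a monomial in u, a, r:
δQ/Q = √((δu/u)² + (1·δa/a)² + (½·δr/r)²) = √(0.000972 + 0.000678 + 1.23e-05) = 0.0408
Q = 38200, so δQ = 0.0408 × 38200 = 1560.

1560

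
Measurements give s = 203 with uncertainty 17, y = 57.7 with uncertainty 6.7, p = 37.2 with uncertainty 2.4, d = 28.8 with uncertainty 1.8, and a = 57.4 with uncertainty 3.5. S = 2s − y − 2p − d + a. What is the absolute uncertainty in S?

35.2

S is a linear combination, so absolute uncertainties add in quadrature:
  (2·δs)² = 1160;  (δy)² = 44.9;  (2·δp)² = 23.0;  (δd)² = 3.24;  (δa)² = 12.2
δS = √(1240) = 35.2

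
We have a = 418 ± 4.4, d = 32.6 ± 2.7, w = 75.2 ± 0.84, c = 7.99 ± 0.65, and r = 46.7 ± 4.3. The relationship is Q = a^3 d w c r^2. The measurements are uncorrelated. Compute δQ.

Products/powers → add relative errors in quadrature, weighted by exponent:
  (3·δa/a)² = (3×0.0105)² = 0.000997;  (1·δd/d)² = (1×0.0828)² = 0.00686;  (1·δw/w)² = (1×0.0112)² = 0.000125;  (1·δc/c)² = (1×0.0814)² = 0.00662;  (2·δr/r)² = (2×0.0921)² = 0.0339
δQ/Q = √(0.0485) = 0.220
Q = 3.12e+15, so δQ = 0.220 × 3.12e+15 = 6.87e+14.

6.87e+14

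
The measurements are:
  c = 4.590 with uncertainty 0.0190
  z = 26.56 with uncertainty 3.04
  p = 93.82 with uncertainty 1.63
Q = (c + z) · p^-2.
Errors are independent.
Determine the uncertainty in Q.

Let u = c + z = 31.15. δu = √(δc² + δz²) = √(0.000361 + 9.24) = 3.04, so δu/u = 0.0976.
Q is then a monomial in u, p:
δQ/Q = √((δu/u)² + (-2·δp/p)²) = √(0.00952 + 0.00121) = 0.104
Q = 0.003539, so δQ = 0.104 × 0.003539 = 0.000367.

0.000367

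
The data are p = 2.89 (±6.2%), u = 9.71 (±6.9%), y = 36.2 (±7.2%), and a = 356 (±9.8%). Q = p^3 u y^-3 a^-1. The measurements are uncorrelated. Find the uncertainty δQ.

4.29e-06

For a monomial Q ∝ p^3, u, y^-3, a^-1, fractional errors add in quadrature:
  (3·δp/p)² = (3×0.0620)² = 0.0346;  (1·δu/u)² = (1×0.0690)² = 0.00476;  (-3·δy/y)² = (-3×0.0720)² = 0.0467;  (-1·δa/a)² = (-1×0.0980)² = 0.00960
δQ/Q = √(0.0956) = 0.309
Q = 1.39e-05, so δQ = 0.309 × 1.39e-05 = 4.29e-06.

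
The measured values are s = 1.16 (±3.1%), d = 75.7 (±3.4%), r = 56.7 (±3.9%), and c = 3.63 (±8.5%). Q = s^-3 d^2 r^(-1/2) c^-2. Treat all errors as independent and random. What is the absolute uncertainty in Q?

7.63

Relative error in a monomial: (δQ/Q)² = Σ (nᵢ · δxᵢ/xᵢ)².
  (-3·δs/s)² = (-3×0.0310)² = 0.00865;  (2·δd/d)² = (2×0.0340)² = 0.00462;  (−½·δr/r)² = (-0.5×0.0390)² = 0.000380;  (-2·δc/c)² = (-2×0.0850)² = 0.0289
δQ/Q = √(0.0426) = 0.206
Q = 37.0, so δQ = 0.206 × 37.0 = 7.63.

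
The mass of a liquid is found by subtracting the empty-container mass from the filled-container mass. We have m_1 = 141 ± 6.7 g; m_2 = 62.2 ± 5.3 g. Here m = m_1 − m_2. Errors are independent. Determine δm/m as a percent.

10.8%

Sums and differences: (δm)² = Σ (cᵢ δxᵢ)².
  (δm_1)² = 44.9;  (δm_2)² = 28.1
δm = √(73.0) = 8.54 g
m = 78.8 g, so δm/m = 8.54/78.8 = 0.108.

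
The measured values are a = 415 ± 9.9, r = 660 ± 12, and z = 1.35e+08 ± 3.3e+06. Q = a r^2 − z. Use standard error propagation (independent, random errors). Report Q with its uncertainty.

Let p = a·r^2 = 1.81e+08. δp/p = √((1·δa/a)² + (2·δr/r)²) = √(0.000569 + 0.00132) = 0.0435, so δp = 7.86e+06.
Q = p − z: δQ = √(δp² + δz²) = √(6.18e+13 + 1.09e+13) = 8.53e+06
Q = 4.58e+07.

(4.58 ± 0.853) × 10^7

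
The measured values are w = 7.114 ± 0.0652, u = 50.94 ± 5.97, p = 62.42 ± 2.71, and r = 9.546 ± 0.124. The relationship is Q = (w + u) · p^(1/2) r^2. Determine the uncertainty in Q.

4530

Let h = w + u = 58.05. δh = √(δw² + δu²) = √(0.00425 + 35.6) = 5.97, so δh/h = 0.103.
Q is then a monomial in h, p, r:
δQ/Q = √((δh/h)² + (½·δp/p)² + (2·δr/r)²) = √(0.0106 + 0.000471 + 0.000675) = 0.108
Q = 41800, so δQ = 0.108 × 41800 = 4530.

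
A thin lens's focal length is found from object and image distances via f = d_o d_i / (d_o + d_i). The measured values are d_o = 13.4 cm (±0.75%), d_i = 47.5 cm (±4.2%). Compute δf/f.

∂f/∂d_o = (d_i/(d_o+d_i))² = 0.608;  ∂f/∂d_i = (d_o/(d_o+d_i))² = 0.0484
δf = √((∂f/∂d_o · δd_o)² + (∂f/∂d_i · δd_i)²) = √(0.00374 + 0.00933) = 0.114 cm
f = 10.5 cm, so δf/f = 0.114/10.5 = 0.0109.

0.0109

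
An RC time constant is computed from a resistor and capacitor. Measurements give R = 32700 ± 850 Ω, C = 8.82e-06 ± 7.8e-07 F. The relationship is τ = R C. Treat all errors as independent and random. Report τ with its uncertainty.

τ is a product of powers, so relative uncertainties combine in quadrature:
  (1·δR/R)² = (1×0.0260)² = 0.000676;  (1·δC/C)² = (1×0.0884)² = 0.00782
δτ/τ = √(0.00850) = 0.0922
τ = 0.288 s, so δτ = 0.0922 × 0.288 = 0.0266 s.

0.288 ± 0.0266 s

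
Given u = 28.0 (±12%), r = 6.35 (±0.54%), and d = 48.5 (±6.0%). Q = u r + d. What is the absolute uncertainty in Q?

21.6

Let p = u·r = 178. δp/p = √((1·δu/u)² + (1·δr/r)²) = √(0.0144 + 2.92e-05) = 0.120, so δp = 21.4.
Q = p + d: δQ = √(δp² + δd²) = √(456 + 8.47) = 21.6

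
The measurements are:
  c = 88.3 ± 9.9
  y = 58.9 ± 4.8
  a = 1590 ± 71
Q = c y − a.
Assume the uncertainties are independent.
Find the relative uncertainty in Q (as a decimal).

0.201

Let p = c·y = 5200. δp/p = √((1·δc/c)² + (1·δy/y)²) = √(0.0126 + 0.00664) = 0.139, so δp = 721.
Q = p − a: δQ = √(δp² + δa²) = √(5.2e+05 + 5040) = 724
Q = 3610, so δQ/Q = 724/3610 = 0.201.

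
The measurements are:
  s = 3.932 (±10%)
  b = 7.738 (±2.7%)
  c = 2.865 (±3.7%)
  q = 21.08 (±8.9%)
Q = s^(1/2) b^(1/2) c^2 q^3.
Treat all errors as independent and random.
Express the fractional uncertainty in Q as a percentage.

Products/powers → add relative errors in quadrature, weighted by exponent:
  (½·δs/s)² = (0.5×0.100)² = 0.00250;  (½·δb/b)² = (0.5×0.0270)² = 0.000182;  (2·δc/c)² = (2×0.0370)² = 0.00548;  (3·δq/q)² = (3×0.0890)² = 0.0713
δQ/Q = √(0.0794) = 0.282

28.2%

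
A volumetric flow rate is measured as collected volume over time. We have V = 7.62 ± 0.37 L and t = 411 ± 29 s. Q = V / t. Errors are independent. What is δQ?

0.00159 L/s

For a monomial Q ∝ V, t^-1, fractional errors add in quadrature:
  (1·δV/V)² = (1×0.0486)² = 0.00236;  (-1·δt/t)² = (-1×0.0706)² = 0.00498
δQ/Q = √(0.00734) = 0.0857
Q = 0.0185 L/s, so δQ = 0.0857 × 0.0185 = 0.00159 L/s.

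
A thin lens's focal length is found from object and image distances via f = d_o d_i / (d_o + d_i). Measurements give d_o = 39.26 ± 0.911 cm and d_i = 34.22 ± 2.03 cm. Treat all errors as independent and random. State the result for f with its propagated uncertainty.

18.28 ± 0.612 cm

∂f/∂d_o = (d_i/(d_o+d_i))² = 0.217;  ∂f/∂d_i = (d_o/(d_o+d_i))² = 0.285
δf = √((∂f/∂d_o · δd_o)² + (∂f/∂d_i · δd_i)²) = √(0.0390 + 0.336) = 0.612 cm
f = 18.28 cm.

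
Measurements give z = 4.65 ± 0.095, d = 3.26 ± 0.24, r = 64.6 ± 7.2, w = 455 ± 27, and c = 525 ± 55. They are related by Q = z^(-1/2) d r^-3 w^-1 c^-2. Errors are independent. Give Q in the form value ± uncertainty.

(4.47 ± 1.81) × 10^-14

Each factor contributes (exponent × relative error)² to (δQ/Q)²:
  (−½·δz/z)² = (-0.5×0.0204)² = 0.000104;  (1·δd/d)² = (1×0.0736)² = 0.00542;  (-3·δr/r)² = (-3×0.111)² = 0.112;  (-1·δw/w)² = (-1×0.0593)² = 0.00352;  (-2·δc/c)² = (-2×0.105)² = 0.0439
δQ/Q = √(0.165) = 0.406
Q = 4.47e-14, so δQ = 0.406 × 4.47e-14 = 1.81e-14.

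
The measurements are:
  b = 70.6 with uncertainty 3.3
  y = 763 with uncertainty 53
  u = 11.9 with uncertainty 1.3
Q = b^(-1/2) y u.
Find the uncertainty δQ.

Products/powers → add relative errors in quadrature, weighted by exponent:
  (−½·δb/b)² = (-0.5×0.0467)² = 0.000546;  (1·δy/y)² = (1×0.0695)² = 0.00483;  (1·δu/u)² = (1×0.109)² = 0.0119
δQ/Q = √(0.0173) = 0.132
Q = 1080, so δQ = 0.132 × 1080 = 142.

142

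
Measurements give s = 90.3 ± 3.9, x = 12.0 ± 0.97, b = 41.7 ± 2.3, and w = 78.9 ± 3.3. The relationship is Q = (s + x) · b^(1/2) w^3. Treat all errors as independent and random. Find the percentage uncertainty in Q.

Let u = s + x = 102. δu = √(δs² + δx²) = √(15.2 + 0.941) = 4.02, so δu/u = 0.0393.
Q is then a monomial in u, b, w:
δQ/Q = √((δu/u)² + (½·δb/b)² + (3·δw/w)²) = √(0.00154 + 0.000761 + 0.0157) = 0.134

13.4%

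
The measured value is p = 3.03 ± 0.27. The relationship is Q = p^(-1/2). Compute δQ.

0.0256

Q ∝ p^(-1/2), so δQ/Q = |−½| · δp/p = 0.5 × 0.0891 = 0.0446.
Q = 0.574, so δQ = 0.0446 × 0.574 = 0.0256.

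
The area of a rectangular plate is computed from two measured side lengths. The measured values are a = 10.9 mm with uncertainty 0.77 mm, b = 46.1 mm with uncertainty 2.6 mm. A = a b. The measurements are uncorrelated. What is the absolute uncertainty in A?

Products/powers → add relative errors in quadrature, weighted by exponent:
  (1·δa/a)² = (1×0.0706)² = 0.00499;  (1·δb/b)² = (1×0.0564)² = 0.00318
δA/A = √(0.00817) = 0.0904
A = 502 mm^2, so δA = 0.0904 × 502 = 45.4 mm^2.

45.4 mm^2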